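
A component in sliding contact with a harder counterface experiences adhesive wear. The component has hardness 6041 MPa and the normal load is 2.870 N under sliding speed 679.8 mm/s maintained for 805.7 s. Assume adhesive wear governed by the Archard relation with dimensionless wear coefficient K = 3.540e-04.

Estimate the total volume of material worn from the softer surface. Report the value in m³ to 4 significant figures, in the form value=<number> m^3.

value=9.212e-11 m^3

Quoted intermediates are rounded — all arithmetic runs at exact precision — rounded just once, at four significant figures.
Sliding speed v = 679.8 mm/s = 0.6798 m/s. The distance L = v·t = 0.6798 m/s × 805.7 s = 547.7 m.
Hardness H = 6041 MPa = 6.041e+09 Pa.
In SI base units, W = 2.870 N, H = 6.041e+09 Pa, K = 3.540e-04.
The Archard volume V = K·W·L/H = 3.540e-04 · 2.870 · 547.7 / 6.041e+09 = 9.212e-11 m³.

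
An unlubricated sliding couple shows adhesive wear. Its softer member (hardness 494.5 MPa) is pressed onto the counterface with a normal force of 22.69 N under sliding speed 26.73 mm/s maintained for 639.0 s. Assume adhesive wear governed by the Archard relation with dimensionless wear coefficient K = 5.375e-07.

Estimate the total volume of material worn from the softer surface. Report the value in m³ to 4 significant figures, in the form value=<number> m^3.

Each operation holds full float precision. Displayed values are rounded, and rounded once at the end to four significant digits.
Convert: Sliding speed v = 26.73 mm/s = 0.02673 m/s. Path length L = v·t = 0.02673 m/s × 639.0 s = 17.08 m.
Convert: Hardness H = 494.5 MPa = 4.945e+08 Pa.
Expressed in SI base units: W = 22.69 N, H = 4.945e+08 Pa, K = 5.375e-07.
Apply Archard: V = K·W·L/H = 5.375e-07 · 22.69 · 17.08 / 4.945e+08 = 4.213e-13 m³.

value=4.213e-13 m^3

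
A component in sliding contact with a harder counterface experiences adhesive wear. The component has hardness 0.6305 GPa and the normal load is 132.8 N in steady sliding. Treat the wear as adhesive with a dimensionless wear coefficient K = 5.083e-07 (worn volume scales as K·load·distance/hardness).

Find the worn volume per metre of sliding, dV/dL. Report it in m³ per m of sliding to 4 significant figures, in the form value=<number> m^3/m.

value=1.071e-13 m^3/m

The intermediates appear rounded; all arithmetic keeps full float precision — a single final rounding to 4 significant digits.
Hardness H = 0.6305 GPa = 6.305e+08 Pa.
SI base units throughout: W = 132.8 N, H = 6.305e+08 Pa, K = 5.083e-07.
Sliding wear rate dV/dL = K·W/H, per unit distance: 5.083e-07 · 132.8 / 6.305e+08 = 1.071e-13 m³/m.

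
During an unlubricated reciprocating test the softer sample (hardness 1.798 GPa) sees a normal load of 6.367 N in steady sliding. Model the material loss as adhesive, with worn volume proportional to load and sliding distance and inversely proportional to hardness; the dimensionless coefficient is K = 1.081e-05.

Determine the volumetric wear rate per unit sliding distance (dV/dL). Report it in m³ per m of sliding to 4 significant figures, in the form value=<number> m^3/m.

Intermediate values are shown rounded. The algebra maintains full precision. Rounded just once: 4 significant digits.
Hardness H = 1.798 GPa = 1.798e+09 Pa.
In SI base units: W = 6.367 N, H = 1.798e+09 Pa, K = 1.081e-05.
Rate of wear dV/dL = K·W/H: 1.081e-05 · 6.367 / 1.798e+09 = 3.828e-14 m³/m.

value=3.828e-14 m^3/m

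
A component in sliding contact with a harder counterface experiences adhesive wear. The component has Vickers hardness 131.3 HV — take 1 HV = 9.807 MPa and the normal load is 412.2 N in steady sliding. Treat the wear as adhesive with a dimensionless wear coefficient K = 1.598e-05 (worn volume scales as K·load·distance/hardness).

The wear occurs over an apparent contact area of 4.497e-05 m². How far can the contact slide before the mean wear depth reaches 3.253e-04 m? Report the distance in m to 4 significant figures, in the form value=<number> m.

Intermediates appear rounded. Every step runs at full precision; one final rounding, at four significant figures.
Hardness H = 131.3 HV × 9.807 MPa/HV = 1288 MPa = 1.288e+09 Pa.
In SI base units, W = 412.2 N, H = 1.288e+09 Pa, K = 1.598e-05.
Volume at the limit: V_lim = h_lim·A = 3.253e-04 · 4.497e-05 = 1.463e-08 m³.
Thus life L = V_lim·H/(K·W) = 1.463e-08 · 1.288e+09 / (1.598e-05 · 412.2) = 2860 m.

value=2860 m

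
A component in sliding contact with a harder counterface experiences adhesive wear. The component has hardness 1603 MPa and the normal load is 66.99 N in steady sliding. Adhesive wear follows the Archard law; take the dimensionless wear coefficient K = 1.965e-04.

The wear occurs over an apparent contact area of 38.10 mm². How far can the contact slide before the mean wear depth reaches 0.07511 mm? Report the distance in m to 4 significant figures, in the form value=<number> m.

The computation runs at exact precision. The intermediates are printed rounded, and rounded just once, at 4 significant digits.
Convert: Hardness H = 1603 MPa = 1.603e+09 Pa.
Convert: Contact area A = 38.10 mm² = 3.810e-05 m².
Convert: Depth limit h_lim = 0.07511 mm = 7.511e-05 m.
In SI base units, W = 66.99 N, H = 1.603e+09 Pa, K = 1.965e-04.
Permissible volume V_lim = h_lim·A = 7.511e-05 · 3.810e-05 = 2.862e-09 m³.
Life L = V_lim·H/(K·W) = 2.862e-09 · 1.603e+09 / (1.965e-04 · 66.99) = 348.5 m.

value=348.5 m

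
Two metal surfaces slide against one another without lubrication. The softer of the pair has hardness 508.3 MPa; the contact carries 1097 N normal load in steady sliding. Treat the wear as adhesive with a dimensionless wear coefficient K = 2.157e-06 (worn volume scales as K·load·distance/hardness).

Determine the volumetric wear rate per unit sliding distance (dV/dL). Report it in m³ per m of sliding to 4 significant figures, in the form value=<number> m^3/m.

Intermediates appear rounded, and all working math maintains exact precision. Rounded once at the end, at four significant figures.
Convert: Hardness H = 508.3 MPa = 5.083e+08 Pa.
Working in SI base units: W = 1097 N, H = 5.083e+08 Pa, K = 2.157e-06.
The wear rate dV/dL = K·W/H (no L dependence): 2.157e-06 · 1097 / 5.083e+08 = 4.655e-12 m³/m.

value=4.655e-12 m^3/m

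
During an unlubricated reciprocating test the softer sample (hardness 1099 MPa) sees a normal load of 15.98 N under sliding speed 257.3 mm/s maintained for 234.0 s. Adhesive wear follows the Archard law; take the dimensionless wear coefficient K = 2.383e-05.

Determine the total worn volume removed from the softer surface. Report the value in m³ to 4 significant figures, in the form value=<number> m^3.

The intermediates are printed rounded, and each operation carries exact precision — a single final rounding: 4 significant figures.
Convert: Sliding speed v = 257.3 mm/s = 0.2573 m/s. Total distance L = v·t = 0.2573 m/s × 234.0 s = 60.21 m.
Convert: Hardness H = 1099 MPa = 1.099e+09 Pa.
As SI base values: W = 15.98 N, H = 1.099e+09 Pa, K = 2.383e-05.
By Archard's law, V = K·W·L/H = 2.383e-05 · 15.98 · 60.21 / 1.099e+09 = 2.086e-11 m³.

value=2.086e-11 m^3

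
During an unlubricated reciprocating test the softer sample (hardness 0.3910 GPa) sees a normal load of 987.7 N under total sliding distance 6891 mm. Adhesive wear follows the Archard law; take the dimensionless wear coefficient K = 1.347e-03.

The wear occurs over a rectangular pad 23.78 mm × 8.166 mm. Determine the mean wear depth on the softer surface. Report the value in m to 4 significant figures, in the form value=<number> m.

Shown intermediates are rounded; every step runs at exact precision; rounded just once to four significant digits.
Path length L = 6891 mm = 6.891 m.
Hardness H = 0.3910 GPa = 3.910e+08 Pa.
Pad sides 23.78 mm × 8.166 mm = 0.02378 m × 0.008166 m. Contact area A = 0.02378 m × 0.008166 m = 1.942e-04 m².
In SI base units, W = 987.7 N, H = 3.910e+08 Pa, K = 1.347e-03.
Apply Archard: V = K·W·L/H = 1.347e-03 · 987.7 · 6.891 / 3.910e+08 = 2.345e-08 m³.
Depth of wear h = V/A = 2.345e-08 / 1.942e-04 = 1.207e-04 m.

value=1.207e-04 m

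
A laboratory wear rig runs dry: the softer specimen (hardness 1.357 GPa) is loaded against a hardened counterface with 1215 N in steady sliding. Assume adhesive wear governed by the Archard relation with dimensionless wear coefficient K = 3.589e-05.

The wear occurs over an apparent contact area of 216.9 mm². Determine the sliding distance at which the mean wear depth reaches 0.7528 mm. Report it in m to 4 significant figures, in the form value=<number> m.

Each operation runs at full precision; quoted intermediates are rounded — rounded just once to four significant digits.
Hardness H = 1.357 GPa = 1.357e+09 Pa.
Contact area A = 216.9 mm² = 2.169e-04 m².
Depth limit h_lim = 0.7528 mm = 7.528e-04 m.
Restated in SI base units: W = 1215 N, H = 1.357e+09 Pa, K = 3.589e-05.
Limit volume V_lim = h_lim·A = 7.528e-04 · 2.169e-04 = 1.633e-07 m³.
Thus life L = V_lim·H/(K·W) = 1.633e-07 · 1.357e+09 / (3.589e-05 · 1215) = 5081 m.

value=5081 m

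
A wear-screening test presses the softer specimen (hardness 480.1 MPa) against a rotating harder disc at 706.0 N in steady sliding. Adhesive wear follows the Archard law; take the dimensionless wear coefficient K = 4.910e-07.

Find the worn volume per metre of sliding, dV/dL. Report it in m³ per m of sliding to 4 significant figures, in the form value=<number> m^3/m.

Intermediate values are displayed rounded; the algebra holds full float precision — rounded just once, at 4 significant digits.
Hardness H = 480.1 MPa = 4.801e+08 Pa.
Restated in SI base units: W = 706.0 N, H = 4.801e+08 Pa, K = 4.910e-07.
Volumetric rate dV/dL = K·W/H (no L dependence): 4.910e-07 · 706.0 / 4.801e+08 = 7.220e-13 m³/m.

value=7.220e-13 m^3/m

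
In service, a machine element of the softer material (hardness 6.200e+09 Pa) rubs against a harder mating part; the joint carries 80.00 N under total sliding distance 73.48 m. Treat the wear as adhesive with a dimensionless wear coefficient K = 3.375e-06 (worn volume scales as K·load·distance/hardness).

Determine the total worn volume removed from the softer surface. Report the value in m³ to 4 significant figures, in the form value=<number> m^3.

value=3.200e-12 m^3

All working math holds exact precision — intermediate values appear rounded; one last rounding: four significant figures.
Collected in SI base units: W = 80.00 N, H = 6.200e+09 Pa, K = 3.375e-06.
Volume removed: V = K·W·L/H = 3.375e-06 · 80.00 · 73.48 / 6.200e+09 = 3.200e-12 m³.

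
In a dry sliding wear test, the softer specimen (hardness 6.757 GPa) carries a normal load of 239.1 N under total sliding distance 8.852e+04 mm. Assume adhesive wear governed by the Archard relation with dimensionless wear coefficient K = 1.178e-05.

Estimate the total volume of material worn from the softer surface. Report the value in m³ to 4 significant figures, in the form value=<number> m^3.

value=3.690e-11 m^3

Intermediate values are shown rounded; every step keeps exact precision, and a single final rounding: 4 significant digits.
Convert: The distance L = 8.852e+04 mm = 88.52 m.
Convert: Hardness H = 6.757 GPa = 6.757e+09 Pa.
Collected in SI base units: W = 239.1 N, H = 6.757e+09 Pa, K = 1.178e-05.
By Archard's law, V = K·W·L/H = 1.178e-05 · 239.1 · 88.52 / 6.757e+09 = 3.690e-11 m³.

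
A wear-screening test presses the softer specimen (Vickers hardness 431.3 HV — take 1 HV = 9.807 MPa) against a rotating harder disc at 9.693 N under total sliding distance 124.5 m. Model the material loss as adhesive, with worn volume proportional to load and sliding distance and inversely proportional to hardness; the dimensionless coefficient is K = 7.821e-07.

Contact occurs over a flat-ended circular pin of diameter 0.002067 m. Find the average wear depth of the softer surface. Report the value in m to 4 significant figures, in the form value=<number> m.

value=6.650e-08 m

Each operation maintains full float precision; intermediates are printed rounded. Rounded just once to 4 significant figures.
Hardness H = 431.3 HV × 9.807 MPa/HV = 4230 MPa = 4.230e+09 Pa.
Contact area A = π·d²/4 = π·(0.002067 m)²/4 = 3.356e-06 m².
SI base units throughout: W = 9.693 N, H = 4.230e+09 Pa, K = 7.821e-07.
The Archard volume V = K·W·L/H = 7.821e-07 · 9.693 · 124.5 / 4.230e+09 = 2.231e-13 m³.
Wear depth h = V/A = 2.231e-13 / 3.356e-06 = 6.650e-08 m.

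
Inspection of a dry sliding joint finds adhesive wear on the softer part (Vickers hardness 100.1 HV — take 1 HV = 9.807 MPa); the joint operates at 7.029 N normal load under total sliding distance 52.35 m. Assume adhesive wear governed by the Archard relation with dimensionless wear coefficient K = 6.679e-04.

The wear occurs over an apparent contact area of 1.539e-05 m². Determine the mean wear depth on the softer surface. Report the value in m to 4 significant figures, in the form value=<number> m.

value=1.627e-05 m

Every step runs at full float precision, and intermediates are shown rounded — rounded once at the end: 4 significant digits.
Convert: Hardness H = 100.1 HV × 9.807 MPa/HV = 981.7 MPa = 9.817e+08 Pa.
As SI base values: W = 7.029 N, H = 9.817e+08 Pa, K = 6.679e-04.
Apply Archard: V = K·W·L/H = 6.679e-04 · 7.029 · 52.35 / 9.817e+08 = 2.504e-10 m³.
Mean wear depth h = V/A = 2.504e-10 / 1.539e-05 = 1.627e-05 m.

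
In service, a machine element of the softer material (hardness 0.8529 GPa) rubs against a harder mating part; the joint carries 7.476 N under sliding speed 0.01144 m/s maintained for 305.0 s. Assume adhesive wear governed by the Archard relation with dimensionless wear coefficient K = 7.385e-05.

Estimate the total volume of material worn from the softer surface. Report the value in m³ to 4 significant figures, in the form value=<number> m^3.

All working math holds full float precision — printed values are rounded; rounded just once, at four significant figures.
Distance L = v·t = 0.01144 m/s × 305.0 s = 3.489 m.
Hardness H = 0.8529 GPa = 8.529e+08 Pa.
SI base units throughout: W = 7.476 N, H = 8.529e+08 Pa, K = 7.385e-05.
Wear volume V = K·W·L/H = 7.385e-05 · 7.476 · 3.489 / 8.529e+08 = 2.259e-12 m³.

value=2.259e-12 m^3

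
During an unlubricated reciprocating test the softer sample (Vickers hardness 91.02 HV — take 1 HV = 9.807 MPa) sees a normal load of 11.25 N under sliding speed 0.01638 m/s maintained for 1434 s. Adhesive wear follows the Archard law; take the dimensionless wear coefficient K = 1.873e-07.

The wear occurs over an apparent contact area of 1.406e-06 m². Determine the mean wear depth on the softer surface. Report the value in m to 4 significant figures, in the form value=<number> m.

Every step holds full precision — the intermediates are shown rounded. Rounded once at the end: 4 significant digits.
Path length L = v·t = 0.01638 m/s × 1434 s = 23.49 m.
Hardness H = 91.02 HV × 9.807 MPa/HV = 892.6 MPa = 8.926e+08 Pa.
In SI base units: W = 11.25 N, H = 8.926e+08 Pa, K = 1.873e-07.
The Archard volume V = K·W·L/H = 1.873e-07 · 11.25 · 23.49 / 8.926e+08 = 5.545e-14 m³.
Wear depth h = V/A = 5.545e-14 / 1.406e-06 = 3.944e-08 m.

value=3.944e-08 m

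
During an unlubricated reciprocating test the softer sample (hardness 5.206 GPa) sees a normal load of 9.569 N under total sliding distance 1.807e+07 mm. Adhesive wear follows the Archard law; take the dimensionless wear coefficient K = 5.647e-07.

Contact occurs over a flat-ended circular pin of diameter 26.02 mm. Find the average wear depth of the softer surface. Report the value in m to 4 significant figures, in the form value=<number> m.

All working math holds full float precision — intermediates are shown rounded; a lone final rounding to four significant figures.
Sliding distance L = 1.807e+07 mm = 1.807e+04 m.
Hardness H = 5.206 GPa = 5.206e+09 Pa.
Pin diameter d = 26.02 mm = 0.02602 m. Contact area A = π·d²/4 = π·(0.02602 m)²/4 = 5.317e-04 m².
Restated in SI base units: W = 9.569 N, H = 5.206e+09 Pa, K = 5.647e-07.
Volume removed: V = K·W·L/H = 5.647e-07 · 9.569 · 1.807e+04 / 5.206e+09 = 1.876e-11 m³.
Wear depth h = V/A = 1.876e-11 / 5.317e-04 = 3.527e-08 m.

value=3.527e-08 m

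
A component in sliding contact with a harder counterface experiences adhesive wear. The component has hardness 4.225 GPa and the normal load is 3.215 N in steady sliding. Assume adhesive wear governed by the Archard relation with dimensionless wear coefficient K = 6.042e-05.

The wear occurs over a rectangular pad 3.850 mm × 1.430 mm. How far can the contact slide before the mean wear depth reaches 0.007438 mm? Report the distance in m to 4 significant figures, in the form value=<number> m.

The computation keeps exact precision. Printed values are rounded, and rounded once at the end to 4 significant figures.
Hardness H = 4.225 GPa = 4.225e+09 Pa.
Pad sides 3.850 mm × 1.430 mm = 0.003850 m × 0.001430 m. Contact area A = 0.003850 m × 0.001430 m = 5.506e-06 m².
Depth limit h_lim = 0.007438 mm = 7.438e-06 m.
In SI base units: W = 3.215 N, H = 4.225e+09 Pa, K = 6.042e-05.
Permissible volume V_lim = h_lim·A = 7.438e-06 · 5.506e-06 = 4.095e-11 m³.
So the life L = V_lim·H/(K·W) = 4.095e-11 · 4.225e+09 / (6.042e-05 · 3.215) = 890.7 m.

value=890.7 m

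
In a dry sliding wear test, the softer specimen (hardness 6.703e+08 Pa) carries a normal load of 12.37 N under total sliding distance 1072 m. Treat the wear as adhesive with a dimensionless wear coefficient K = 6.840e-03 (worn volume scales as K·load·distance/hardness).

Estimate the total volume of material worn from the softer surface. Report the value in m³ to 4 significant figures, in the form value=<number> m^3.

value=1.353e-07 m^3

Each operation keeps full float precision, and intermediate values are displayed rounded, and rounded once at the end, at 4 significant digits.
Collected in SI base units: W = 12.37 N, H = 6.703e+08 Pa, K = 6.840e-03.
The Archard volume V = K·W·L/H = 6.840e-03 · 12.37 · 1072 / 6.703e+08 = 1.353e-07 m³.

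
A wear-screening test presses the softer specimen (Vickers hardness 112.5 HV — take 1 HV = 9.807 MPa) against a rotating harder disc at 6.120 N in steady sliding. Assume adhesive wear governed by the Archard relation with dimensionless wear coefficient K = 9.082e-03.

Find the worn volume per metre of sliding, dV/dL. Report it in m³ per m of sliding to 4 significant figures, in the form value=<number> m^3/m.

All arithmetic keeps full precision; the intermediates are shown rounded; one last rounding to 4 significant digits.
Convert: Hardness H = 112.5 HV × 9.807 MPa/HV = 1103 MPa = 1.103e+09 Pa.
In SI base units, W = 6.120 N, H = 1.103e+09 Pa, K = 9.082e-03.
The wear rate dV/dL = K·W/H, per unit distance: 9.082e-03 · 6.120 / 1.103e+09 = 5.038e-11 m³/m.

value=5.038e-11 m^3/m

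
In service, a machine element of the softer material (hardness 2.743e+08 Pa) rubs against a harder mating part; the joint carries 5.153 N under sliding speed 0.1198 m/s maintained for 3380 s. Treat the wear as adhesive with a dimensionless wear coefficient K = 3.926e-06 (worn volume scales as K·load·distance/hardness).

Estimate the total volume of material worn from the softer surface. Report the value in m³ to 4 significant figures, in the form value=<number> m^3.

Every step carries full precision — printed values are rounded — one final rounding: 4 significant figures.
Total distance L = v·t = 0.1198 m/s × 3380 s = 404.9 m.
Restated in SI base units: W = 5.153 N, H = 2.743e+08 Pa, K = 3.926e-06.
Wear volume V = K·W·L/H = 3.926e-06 · 5.153 · 404.9 / 2.743e+08 = 2.986e-11 m³.

value=2.986e-11 m^3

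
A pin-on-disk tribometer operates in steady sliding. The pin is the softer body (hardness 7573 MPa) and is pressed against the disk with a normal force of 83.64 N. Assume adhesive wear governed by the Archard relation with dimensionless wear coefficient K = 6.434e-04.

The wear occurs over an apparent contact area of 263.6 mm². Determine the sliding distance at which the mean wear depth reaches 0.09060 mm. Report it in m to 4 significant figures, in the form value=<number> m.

Intermediates are printed rounded, and the algebra keeps full precision — one final rounding, at 4 significant figures.
Convert: Hardness H = 7573 MPa = 7.573e+09 Pa.
Convert: Contact area A = 263.6 mm² = 2.636e-04 m².
Convert: Depth limit h_lim = 0.09060 mm = 9.060e-05 m.
As SI base values: W = 83.64 N, H = 7.573e+09 Pa, K = 6.434e-04.
Permissible volume V_lim = h_lim·A = 9.060e-05 · 2.636e-04 = 2.388e-08 m³.
So the life L = V_lim·H/(K·W) = 2.388e-08 · 7.573e+09 / (6.434e-04 · 83.64) = 3361 m.

value=3361 m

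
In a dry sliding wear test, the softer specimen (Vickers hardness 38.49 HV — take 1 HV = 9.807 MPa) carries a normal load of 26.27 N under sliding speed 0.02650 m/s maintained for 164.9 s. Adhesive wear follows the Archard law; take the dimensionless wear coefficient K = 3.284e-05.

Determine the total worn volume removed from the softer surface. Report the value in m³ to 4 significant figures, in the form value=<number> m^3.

value=9.987e-12 m^3

Each operation holds exact precision. The intermediates are shown rounded; one last rounding: 4 significant figures.
Convert: Sliding distance L = v·t = 0.02650 m/s × 164.9 s = 4.370 m.
Convert: Hardness H = 38.49 HV × 9.807 MPa/HV = 377.5 MPa = 3.775e+08 Pa.
Working in SI base units: W = 26.27 N, H = 3.775e+08 Pa, K = 3.284e-05.
Worn volume V = K·W·L/H = 3.284e-05 · 26.27 · 4.370 / 3.775e+08 = 9.987e-12 m³.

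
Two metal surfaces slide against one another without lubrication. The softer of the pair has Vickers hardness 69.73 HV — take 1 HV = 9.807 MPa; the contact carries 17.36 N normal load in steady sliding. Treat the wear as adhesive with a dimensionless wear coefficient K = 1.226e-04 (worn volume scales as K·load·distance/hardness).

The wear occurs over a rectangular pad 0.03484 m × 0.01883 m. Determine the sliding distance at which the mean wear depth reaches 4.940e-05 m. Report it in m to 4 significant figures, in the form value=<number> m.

Each operation keeps full float precision. Intermediates appear rounded. Rounded just once, at 4 significant figures.
Hardness H = 69.73 HV × 9.807 MPa/HV = 683.8 MPa = 6.838e+08 Pa.
Contact area A = 0.03484 m × 0.01883 m = 6.560e-04 m².
SI base units throughout: W = 17.36 N, H = 6.838e+08 Pa, K = 1.226e-04.
Limit volume V_lim = h_lim·A = 4.940e-05 · 6.560e-04 = 3.241e-08 m³.
Inverting, life L = V_lim·H/(K·W) = 3.241e-08 · 6.838e+08 / (1.226e-04 · 17.36) = 1.041e+04 m.

value=1.041e+04 m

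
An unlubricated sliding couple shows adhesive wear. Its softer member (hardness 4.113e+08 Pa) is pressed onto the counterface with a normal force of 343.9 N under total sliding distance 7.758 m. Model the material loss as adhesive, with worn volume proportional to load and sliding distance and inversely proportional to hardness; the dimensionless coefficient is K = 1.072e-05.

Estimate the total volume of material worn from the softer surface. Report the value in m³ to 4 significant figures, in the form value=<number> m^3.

value=6.954e-11 m^3

All arithmetic maintains full precision, and intermediates are printed rounded; a single final rounding: four significant figures.
Working in SI base units: W = 343.9 N, H = 4.113e+08 Pa, K = 1.072e-05.
Apply Archard: V = K·W·L/H = 1.072e-05 · 343.9 · 7.758 / 4.113e+08 = 6.954e-11 m³.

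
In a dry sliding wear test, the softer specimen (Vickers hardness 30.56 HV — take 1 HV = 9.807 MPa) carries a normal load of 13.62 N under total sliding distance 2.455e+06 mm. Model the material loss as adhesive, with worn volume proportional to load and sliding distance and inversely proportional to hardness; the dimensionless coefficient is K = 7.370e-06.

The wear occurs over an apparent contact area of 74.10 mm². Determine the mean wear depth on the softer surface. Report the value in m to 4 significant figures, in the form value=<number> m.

All arithmetic keeps full float precision. Intermediates appear rounded, and one final rounding, at 4 significant digits.
The distance L = 2.455e+06 mm = 2455 m.
Hardness H = 30.56 HV × 9.807 MPa/HV = 299.7 MPa = 2.997e+08 Pa.
Contact area A = 74.10 mm² = 7.410e-05 m².
As SI base values: W = 13.62 N, H = 2.997e+08 Pa, K = 7.370e-06.
Archard relation: V = K·W·L/H = 7.370e-06 · 13.62 · 2455 / 2.997e+08 = 8.223e-10 m³.
Depth of wear h = V/A = 8.223e-10 / 7.410e-05 = 1.110e-05 m.

value=1.110e-05 m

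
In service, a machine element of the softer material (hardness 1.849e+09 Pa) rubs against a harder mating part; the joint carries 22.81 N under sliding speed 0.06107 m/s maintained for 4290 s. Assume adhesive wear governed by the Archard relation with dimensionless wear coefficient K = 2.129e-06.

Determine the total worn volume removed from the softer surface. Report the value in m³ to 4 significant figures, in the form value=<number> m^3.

value=6.881e-12 m^3

The intermediates are displayed rounded, and each operation holds full float precision. Rounded just once, at four significant figures.
Path length L = v·t = 0.06107 m/s × 4290 s = 262.0 m.
Restated in SI base units: W = 22.81 N, H = 1.849e+09 Pa, K = 2.129e-06.
Worn volume V = K·W·L/H = 2.129e-06 · 22.81 · 262.0 / 1.849e+09 = 6.881e-12 m³.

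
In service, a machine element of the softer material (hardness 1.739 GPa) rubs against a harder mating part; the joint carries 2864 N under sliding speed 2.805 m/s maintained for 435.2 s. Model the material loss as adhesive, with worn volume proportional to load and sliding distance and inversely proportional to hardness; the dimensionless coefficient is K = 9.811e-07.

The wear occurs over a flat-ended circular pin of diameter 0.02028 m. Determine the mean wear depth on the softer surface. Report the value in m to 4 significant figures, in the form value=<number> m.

The intermediates are displayed rounded; all working math carries full float precision — a single final rounding to 4 significant digits.
Distance L = v·t = 2.805 m/s × 435.2 s = 1221 m.
Hardness H = 1.739 GPa = 1.739e+09 Pa.
Contact area A = π·d²/4 = π·(0.02028 m)²/4 = 3.230e-04 m².
Collected in SI base units: W = 2864 N, H = 1.739e+09 Pa, K = 9.811e-07.
Apply Archard: V = K·W·L/H = 9.811e-07 · 2864 · 1221 / 1.739e+09 = 1.972e-09 m³.
Mean wear depth h = V/A = 1.972e-09 / 3.230e-04 = 6.106e-06 m.

value=6.106e-06 m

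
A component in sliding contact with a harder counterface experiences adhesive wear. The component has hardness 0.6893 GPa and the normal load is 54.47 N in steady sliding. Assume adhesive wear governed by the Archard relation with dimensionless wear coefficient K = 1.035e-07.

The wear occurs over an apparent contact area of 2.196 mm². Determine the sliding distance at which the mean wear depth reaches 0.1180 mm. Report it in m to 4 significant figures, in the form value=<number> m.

Shown intermediates are rounded — the algebra holds full precision — rounded just once: 4 significant figures.
Hardness H = 0.6893 GPa = 6.893e+08 Pa.
Contact area A = 2.196 mm² = 2.196e-06 m².
Depth limit h_lim = 0.1180 mm = 1.180e-04 m.
In SI base units, W = 54.47 N, H = 6.893e+08 Pa, K = 1.035e-07.
Permissible volume V_lim = h_lim·A = 1.180e-04 · 2.196e-06 = 2.591e-10 m³.
Thus life L = V_lim·H/(K·W) = 2.591e-10 · 6.893e+08 / (1.035e-07 · 54.47) = 3.168e+04 m.

value=3.168e+04 m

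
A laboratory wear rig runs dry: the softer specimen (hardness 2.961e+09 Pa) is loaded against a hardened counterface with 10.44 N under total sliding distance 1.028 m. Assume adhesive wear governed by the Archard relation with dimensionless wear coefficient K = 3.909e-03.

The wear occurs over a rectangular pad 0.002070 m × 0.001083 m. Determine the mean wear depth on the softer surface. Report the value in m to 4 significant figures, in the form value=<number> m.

value=6.320e-06 m

Intermediate values are shown rounded — the computation holds exact precision — a lone final rounding, at four significant digits.
Contact area A = 0.002070 m × 0.001083 m = 2.242e-06 m².
Collected in SI base units: W = 10.44 N, H = 2.961e+09 Pa, K = 3.909e-03.
By Archard's law, V = K·W·L/H = 3.909e-03 · 10.44 · 1.028 / 2.961e+09 = 1.417e-11 m³.
Mean depth h = V/A = 1.417e-11 / 2.242e-06 = 6.320e-06 m.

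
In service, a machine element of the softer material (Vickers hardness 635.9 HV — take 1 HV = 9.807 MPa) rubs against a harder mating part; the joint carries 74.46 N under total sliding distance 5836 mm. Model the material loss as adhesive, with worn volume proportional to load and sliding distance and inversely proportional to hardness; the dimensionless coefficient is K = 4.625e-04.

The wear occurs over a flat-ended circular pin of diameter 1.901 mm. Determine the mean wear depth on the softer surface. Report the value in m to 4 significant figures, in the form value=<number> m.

value=1.135e-05 m

All arithmetic holds full float precision, and intermediates appear rounded, and one last rounding, at 4 significant figures.
Distance covered L = 5836 mm = 5.836 m.
Hardness H = 635.9 HV × 9.807 MPa/HV = 6236 MPa = 6.236e+09 Pa.
Pin diameter d = 1.901 mm = 0.001901 m. Contact area A = π·d²/4 = π·(0.001901 m)²/4 = 2.838e-06 m².
SI base units throughout: W = 74.46 N, H = 6.236e+09 Pa, K = 4.625e-04.
By Archard's law, V = K·W·L/H = 4.625e-04 · 74.46 · 5.836 / 6.236e+09 = 3.223e-11 m³.
Average depth h = V/A = 3.223e-11 / 2.838e-06 = 1.135e-05 m.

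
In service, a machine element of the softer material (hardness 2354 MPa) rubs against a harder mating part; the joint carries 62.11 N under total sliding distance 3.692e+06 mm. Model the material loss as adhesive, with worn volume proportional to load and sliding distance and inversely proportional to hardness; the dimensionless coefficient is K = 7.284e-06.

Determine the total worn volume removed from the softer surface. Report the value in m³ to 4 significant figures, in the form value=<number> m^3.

value=7.096e-10 m^3

Intermediates are displayed rounded — every step holds full float precision, and a single final rounding to four significant figures.
Convert: Sliding distance L = 3.692e+06 mm = 3692 m.
Convert: Hardness H = 2354 MPa = 2.354e+09 Pa.
In SI base units, W = 62.11 N, H = 2.354e+09 Pa, K = 7.284e-06.
Archard relation: V = K·W·L/H = 7.284e-06 · 62.11 · 3692 / 2.354e+09 = 7.096e-10 m³.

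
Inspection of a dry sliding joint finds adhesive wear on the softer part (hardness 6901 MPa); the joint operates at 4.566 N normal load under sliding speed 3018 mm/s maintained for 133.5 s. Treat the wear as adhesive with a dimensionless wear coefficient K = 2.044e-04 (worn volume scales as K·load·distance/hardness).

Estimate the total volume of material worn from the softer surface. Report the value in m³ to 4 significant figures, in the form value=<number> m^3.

value=5.449e-11 m^3

Intermediate values are printed rounded — all arithmetic carries full precision, and rounded once at the end to 4 significant figures.
Convert: Sliding speed v = 3018 mm/s = 3.018 m/s. Distance covered L = v·t = 3.018 m/s × 133.5 s = 402.9 m.
Convert: Hardness H = 6901 MPa = 6.901e+09 Pa.
SI base units throughout: W = 4.566 N, H = 6.901e+09 Pa, K = 2.044e-04.
By Archard's law, V = K·W·L/H = 2.044e-04 · 4.566 · 402.9 / 6.901e+09 = 5.449e-11 m³.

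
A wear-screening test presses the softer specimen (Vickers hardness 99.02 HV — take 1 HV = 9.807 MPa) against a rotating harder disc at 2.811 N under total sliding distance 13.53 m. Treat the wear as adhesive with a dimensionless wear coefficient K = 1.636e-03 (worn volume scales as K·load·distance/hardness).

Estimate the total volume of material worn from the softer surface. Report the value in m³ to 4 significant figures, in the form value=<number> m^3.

value=6.407e-11 m^3

All working math maintains full precision. Printed values are rounded — a lone final rounding to four significant figures.
Hardness H = 99.02 HV × 9.807 MPa/HV = 971.1 MPa = 9.711e+08 Pa.
Expressed in SI base units: W = 2.811 N, H = 9.711e+08 Pa, K = 1.636e-03.
Archard volume V = K·W·L/H = 1.636e-03 · 2.811 · 13.53 / 9.711e+08 = 6.407e-11 m³.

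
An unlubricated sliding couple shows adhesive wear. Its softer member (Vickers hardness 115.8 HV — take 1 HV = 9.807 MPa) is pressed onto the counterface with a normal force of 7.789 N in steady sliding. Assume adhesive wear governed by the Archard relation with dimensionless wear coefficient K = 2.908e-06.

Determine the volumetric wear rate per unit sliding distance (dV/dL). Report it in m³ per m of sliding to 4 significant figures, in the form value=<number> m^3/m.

value=1.994e-14 m^3/m

The computation holds full precision — intermediates are printed rounded, and one last rounding: four significant digits.
Convert: Hardness H = 115.8 HV × 9.807 MPa/HV = 1136 MPa = 1.136e+09 Pa.
Collected in SI base units: W = 7.789 N, H = 1.136e+09 Pa, K = 2.908e-06.
Sliding wear rate dV/dL = K·W/H — distance-free: 2.908e-06 · 7.789 / 1.136e+09 = 1.994e-14 m³/m.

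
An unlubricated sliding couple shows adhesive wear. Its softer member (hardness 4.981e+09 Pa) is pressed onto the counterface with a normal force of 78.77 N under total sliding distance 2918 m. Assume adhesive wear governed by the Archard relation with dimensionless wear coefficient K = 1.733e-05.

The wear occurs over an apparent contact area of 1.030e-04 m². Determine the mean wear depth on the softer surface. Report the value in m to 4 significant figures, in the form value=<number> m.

Every step keeps exact precision; the intermediates appear rounded, and a single final rounding, at four significant digits.
Restated in SI base units: W = 78.77 N, H = 4.981e+09 Pa, K = 1.733e-05.
Wear volume V = K·W·L/H = 1.733e-05 · 78.77 · 2918 / 4.981e+09 = 7.997e-10 m³.
Mean wear depth h = V/A = 7.997e-10 / 1.030e-04 = 7.764e-06 m.

value=7.764e-06 m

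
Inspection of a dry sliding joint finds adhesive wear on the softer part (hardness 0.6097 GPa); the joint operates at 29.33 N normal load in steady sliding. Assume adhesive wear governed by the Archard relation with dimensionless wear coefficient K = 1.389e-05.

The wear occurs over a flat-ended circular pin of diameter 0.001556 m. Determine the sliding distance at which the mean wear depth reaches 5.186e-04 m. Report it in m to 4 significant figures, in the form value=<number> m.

value=1476 m

The intermediates appear rounded. All working math runs at exact precision; one last rounding to four significant figures.
Convert: Hardness H = 0.6097 GPa = 6.097e+08 Pa.
Convert: Contact area A = π·d²/4 = π·(0.001556 m)²/4 = 1.902e-06 m².
Working in SI base units: W = 29.33 N, H = 6.097e+08 Pa, K = 1.389e-05.
At the depth limit, V_lim = h_lim·A = 5.186e-04 · 1.902e-06 = 9.861e-10 m³.
Life L = V_lim·H/(K·W) = 9.861e-10 · 6.097e+08 / (1.389e-05 · 29.33) = 1476 m.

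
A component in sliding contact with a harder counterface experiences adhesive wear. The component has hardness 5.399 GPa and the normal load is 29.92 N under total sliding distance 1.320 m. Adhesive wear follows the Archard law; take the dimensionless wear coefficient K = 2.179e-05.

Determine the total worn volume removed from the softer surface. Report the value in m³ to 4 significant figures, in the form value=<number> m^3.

value=1.594e-13 m^3

The intermediates are printed rounded. All working math carries full float precision; one final rounding to 4 significant figures.
Convert: Hardness H = 5.399 GPa = 5.399e+09 Pa.
In SI base units: W = 29.92 N, H = 5.399e+09 Pa, K = 2.179e-05.
Apply Archard: V = K·W·L/H = 2.179e-05 · 29.92 · 1.320 / 5.399e+09 = 1.594e-13 m³.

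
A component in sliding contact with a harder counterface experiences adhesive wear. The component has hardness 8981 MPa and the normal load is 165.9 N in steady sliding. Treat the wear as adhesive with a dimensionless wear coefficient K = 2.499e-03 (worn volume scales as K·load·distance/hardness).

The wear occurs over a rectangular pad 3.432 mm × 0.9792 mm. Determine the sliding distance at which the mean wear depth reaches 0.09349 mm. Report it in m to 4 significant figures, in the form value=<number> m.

value=6.806 m

Intermediates are shown rounded — all arithmetic maintains full float precision; rounded just once to four significant digits.
Hardness H = 8981 MPa = 8.981e+09 Pa.
Pad sides 3.432 mm × 0.9792 mm = 3.432e-03 m × 9.792e-04 m. Contact area A = 3.432e-03 m × 9.792e-04 m = 3.361e-06 m².
Depth limit h_lim = 0.09349 mm = 9.349e-05 m.
As SI base values: W = 165.9 N, H = 8.981e+09 Pa, K = 2.499e-03.
At the depth limit, V_lim = h_lim·A = 9.349e-05 · 3.361e-06 = 3.142e-10 m³.
Thus life L = V_lim·H/(K·W) = 3.142e-10 · 8.981e+09 / (2.499e-03 · 165.9) = 6.806 m.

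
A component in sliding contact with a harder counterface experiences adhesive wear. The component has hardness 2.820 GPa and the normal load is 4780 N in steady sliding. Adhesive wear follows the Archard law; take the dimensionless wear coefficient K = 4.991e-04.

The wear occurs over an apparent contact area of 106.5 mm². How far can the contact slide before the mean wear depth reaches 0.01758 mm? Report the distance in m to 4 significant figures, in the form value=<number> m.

value=2.213 m

The computation holds full precision — intermediate values are printed rounded. Rounded once at the end: 4 significant figures.
Convert: Hardness H = 2.820 GPa = 2.820e+09 Pa.
Convert: Contact area A = 106.5 mm² = 1.065e-04 m².
Convert: Depth limit h_lim = 0.01758 mm = 1.758e-05 m.
Collected in SI base units: W = 4780 N, H = 2.820e+09 Pa, K = 4.991e-04.
Volume at the limit: V_lim = h_lim·A = 1.758e-05 · 1.065e-04 = 1.872e-09 m³.
Thus life L = V_lim·H/(K·W) = 1.872e-09 · 2.820e+09 / (4.991e-04 · 4780) = 2.213 m.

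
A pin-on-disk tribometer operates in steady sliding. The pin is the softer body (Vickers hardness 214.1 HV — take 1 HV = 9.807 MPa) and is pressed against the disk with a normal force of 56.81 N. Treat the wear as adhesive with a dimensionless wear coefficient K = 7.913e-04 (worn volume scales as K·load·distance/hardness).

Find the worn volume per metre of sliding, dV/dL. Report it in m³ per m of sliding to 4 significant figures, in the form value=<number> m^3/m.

value=2.141e-11 m^3/m

Printed values are rounded; every step maintains exact precision, and rounded just once to four significant figures.
Hardness H = 214.1 HV × 9.807 MPa/HV = 2100 MPa = 2.100e+09 Pa.
Expressed in SI base units: W = 56.81 N, H = 2.100e+09 Pa, K = 7.913e-04.
Wear rate dV/dL = K·W/H (no L dependence): 7.913e-04 · 56.81 / 2.100e+09 = 2.141e-11 m³/m.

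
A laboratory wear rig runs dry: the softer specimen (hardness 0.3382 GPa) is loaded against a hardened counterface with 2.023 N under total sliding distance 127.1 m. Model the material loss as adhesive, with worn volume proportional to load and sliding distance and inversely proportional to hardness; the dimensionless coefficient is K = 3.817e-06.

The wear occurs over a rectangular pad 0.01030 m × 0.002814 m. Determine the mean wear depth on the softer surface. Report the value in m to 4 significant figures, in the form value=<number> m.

The algebra holds full float precision, and intermediates appear rounded, and one last rounding: 4 significant figures.
Convert: Hardness H = 0.3382 GPa = 3.382e+08 Pa.
Convert: Contact area A = 0.01030 m × 0.002814 m = 2.898e-05 m².
In SI base units: W = 2.023 N, H = 3.382e+08 Pa, K = 3.817e-06.
The Archard volume V = K·W·L/H = 3.817e-06 · 2.023 · 127.1 / 3.382e+08 = 2.902e-12 m³.
Depth h = V/A = 2.902e-12 / 2.898e-05 = 1.001e-07 m.

value=1.001e-07 m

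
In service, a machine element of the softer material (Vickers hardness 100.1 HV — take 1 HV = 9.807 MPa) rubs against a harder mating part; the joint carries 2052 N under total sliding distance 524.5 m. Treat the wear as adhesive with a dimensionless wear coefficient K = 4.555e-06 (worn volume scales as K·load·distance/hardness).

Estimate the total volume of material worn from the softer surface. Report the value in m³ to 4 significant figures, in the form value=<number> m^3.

All working math keeps full float precision, and the intermediates appear rounded, and a lone final rounding to 4 significant digits.
Hardness H = 100.1 HV × 9.807 MPa/HV = 981.7 MPa = 9.817e+08 Pa.
Collected in SI base units: W = 2052 N, H = 9.817e+08 Pa, K = 4.555e-06.
By Archard's law, V = K·W·L/H = 4.555e-06 · 2052 · 524.5 / 9.817e+08 = 4.994e-09 m³.

value=4.994e-09 m^3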